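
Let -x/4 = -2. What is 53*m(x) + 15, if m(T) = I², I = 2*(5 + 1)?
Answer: 7647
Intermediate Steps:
x = 8 (x = -4*(-2) = 8)
I = 12 (I = 2*6 = 12)
m(T) = 144 (m(T) = 12² = 144)
53*m(x) + 15 = 53*144 + 15 = 7632 + 15 = 7647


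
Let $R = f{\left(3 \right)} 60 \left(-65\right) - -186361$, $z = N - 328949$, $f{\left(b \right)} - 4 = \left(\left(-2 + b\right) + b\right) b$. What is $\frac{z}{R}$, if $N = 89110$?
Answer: $- \frac{239839}{123961} \approx -1.9348$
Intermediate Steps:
$f{\left(b \right)} = 4 + b \left(-2 + 2 b\right)$ ($f{\left(b \right)} = 4 + \left(\left(-2 + b\right) + b\right) b = 4 + \left(-2 + 2 b\right) b = 4 + b \left(-2 + 2 b\right)$)
$z = -239839$ ($z = 89110 - 328949 = -239839$)
$R = 123961$ ($R = \left(4 - 6 + 2 \cdot 3^{2}\right) 60 \left(-65\right) - -186361 = \left(4 - 6 + 2 \cdot 9\right) 60 \left(-65\right) + 186361 = \left(4 - 6 + 18\right) 60 \left(-65\right) + 186361 = 16 \cdot 60 \left(-65\right) + 186361 = 960 \left(-65\right) + 186361 = -62400 + 186361 = 123961$)
$\frac{z}{R} = - \frac{239839}{123961}$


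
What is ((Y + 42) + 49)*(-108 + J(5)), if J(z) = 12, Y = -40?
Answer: -4896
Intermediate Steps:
((Y + 42) + 49)*(-108 + J(5)) = ((-40 + 42) + 49)*(-108 + 12) = (2 + 49)*(-96) = 51*(-96) = -4896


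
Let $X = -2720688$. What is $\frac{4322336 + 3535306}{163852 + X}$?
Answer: $- \frac{3928821}{1278418} \approx -3.0732$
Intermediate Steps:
$\frac{4322336 + 3535306}{163852 + X} = \frac{4322336 + 3535306}{163852 - 2720688} = \frac{7857642}{-2556836} = 7857642 \left(- \frac{1}{2556836}\right) = - \frac{3928821}{1278418}$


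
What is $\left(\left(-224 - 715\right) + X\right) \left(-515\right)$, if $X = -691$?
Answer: $839450$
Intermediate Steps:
$\left(\left(-224 - 715\right) + X\right) \left(-515\right) = \left(\left(-224 - 715\right) - 691\right) \left(-515\right) = \left(-939 - 691\right) \left(-515\right) = \left(-1630\right) \left(-515\right) = 839450$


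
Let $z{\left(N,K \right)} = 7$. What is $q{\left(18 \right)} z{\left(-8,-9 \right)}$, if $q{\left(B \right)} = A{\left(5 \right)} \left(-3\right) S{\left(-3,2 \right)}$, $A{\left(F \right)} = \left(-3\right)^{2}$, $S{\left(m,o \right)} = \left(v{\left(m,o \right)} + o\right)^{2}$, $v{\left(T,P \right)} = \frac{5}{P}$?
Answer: $- \frac{15309}{4} \approx -3827.3$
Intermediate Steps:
$S{\left(m,o \right)} = \left(o + \frac{5}{o}\right)^{2}$ ($S{\left(m,o \right)} = \left(\frac{5}{o} + o\right)^{2} = \left(o + \frac{5}{o}\right)^{2}$)
$A{\left(F \right)} = 9$
$q{\left(B \right)} = - \frac{2187}{4}$ ($q{\left(B \right)} = 9 \left(-3\right) \frac{\left(5 + 2^{2}\right)^{2}}{4} = - 27 \frac{\left(5 + 4\right)^{2}}{4} = - 27 \frac{9^{2}}{4} = - 27 \cdot \frac{1}{4} \cdot 81 = \left(-27\right) \frac{81}{4} = - \frac{2187}{4}$)
$q{\left(18 \right)} z{\left(-8,-9 \right)} = \left(- \frac{2187}{4}\right) 7 = - \frac{15309}{4}$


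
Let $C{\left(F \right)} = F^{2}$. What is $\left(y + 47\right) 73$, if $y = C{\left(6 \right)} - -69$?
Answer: $11096$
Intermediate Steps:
$y = 105$ ($y = 6^{2} - -69 = 36 + 69 = 105$)
$\left(y + 47\right) 73 = \left(105 + 47\right) 73 = 152 \cdot 73 = 11096$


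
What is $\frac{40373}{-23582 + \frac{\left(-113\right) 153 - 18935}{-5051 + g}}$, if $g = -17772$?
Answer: $- \frac{921432979}{538175762} \approx -1.7121$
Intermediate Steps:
$\frac{40373}{-23582 + \frac{\left(-113\right) 153 - 18935}{-5051 + g}} = \frac{40373}{-23582 + \frac{\left(-113\right) 153 - 18935}{-5051 - 17772}} = \frac{40373}{-23582 + \frac{-17289 - 18935}{-22823}} = \frac{40373}{-23582 - - \frac{36224}{22823}} = \frac{40373}{-23582 + \frac{36224}{22823}} = \frac{40373}{- \frac{538175762}{22823}} = 40373 \left(- \frac{22823}{538175762}\right) = - \frac{921432979}{538175762}$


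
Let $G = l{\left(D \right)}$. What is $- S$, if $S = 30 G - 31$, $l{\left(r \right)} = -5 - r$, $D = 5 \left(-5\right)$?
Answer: $-569$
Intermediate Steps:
$D = -25$
$G = 20$ ($G = -5 - -25 = -5 + 25 = 20$)
$S = 569$ ($S = 30 \cdot 20 - 31 = 600 - 31 = 569$)
$- S = \left(-1\right) 569 = -569$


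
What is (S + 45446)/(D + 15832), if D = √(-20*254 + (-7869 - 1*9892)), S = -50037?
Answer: -72684712/250675065 + 4591*I*√22841/250675065 ≈ -0.28996 + 0.0027679*I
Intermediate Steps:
D = I*√22841 (D = √(-5080 + (-7869 - 9892)) = √(-5080 - 17761) = √(-22841) = I*√22841 ≈ 151.13*I)
(S + 45446)/(D + 15832) = (-50037 + 45446)/(I*√22841 + 15832) = -4591/(15832 + I*√22841)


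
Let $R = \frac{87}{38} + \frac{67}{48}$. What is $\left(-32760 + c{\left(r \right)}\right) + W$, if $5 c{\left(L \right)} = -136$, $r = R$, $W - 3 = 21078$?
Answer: $- \frac{58531}{5} \approx -11706.0$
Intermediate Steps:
$W = 21081$ ($W = 3 + 21078 = 21081$)
$R = \frac{3361}{912}$ ($R = 87 \cdot \frac{1}{38} + 67 \cdot \frac{1}{48} = \frac{87}{38} + \frac{67}{48} = \frac{3361}{912} \approx 3.6853$)
$r = \frac{3361}{912} \approx 3.6853$
$c{\left(L \right)} = - \frac{136}{5}$ ($c{\left(L \right)} = \frac{1}{5} \left(-136\right) = - \frac{136}{5}$)
$\left(-32760 + c{\left(r \right)}\right) + W = \left(-32760 - \frac{136}{5}\right) + 21081 = - \frac{163936}{5} + 21081 = - \frac{58531}{5}$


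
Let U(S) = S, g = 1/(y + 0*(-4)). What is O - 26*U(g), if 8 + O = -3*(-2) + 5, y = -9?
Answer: 53/9 ≈ 5.8889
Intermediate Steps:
g = -1/9 (g = 1/(-9 + 0*(-4)) = 1/(-9 + 0) = 1/(-9) = -1/9 ≈ -0.11111)
O = 3 (O = -8 + (-3*(-2) + 5) = -8 + (6 + 5) = -8 + 11 = 3)
O - 26*U(g) = 3 - 26*(-1/9) = 3 + 26/9 = 53/9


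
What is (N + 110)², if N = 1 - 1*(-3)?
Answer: 12996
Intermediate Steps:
N = 4 (N = 1 + 3 = 4)
(N + 110)² = (4 + 110)² = 114² = 12996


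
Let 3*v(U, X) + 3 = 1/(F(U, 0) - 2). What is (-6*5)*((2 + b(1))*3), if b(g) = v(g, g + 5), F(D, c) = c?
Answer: -75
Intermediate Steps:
v(U, X) = -7/6 (v(U, X) = -1 + 1/(3*(0 - 2)) = -1 + (⅓)/(-2) = -1 + (⅓)*(-½) = -1 - ⅙ = -7/6)
b(g) = -7/6
(-6*5)*((2 + b(1))*3) = (-6*5)*((2 - 7/6)*3) = -25*3 = -30*5/2 = -75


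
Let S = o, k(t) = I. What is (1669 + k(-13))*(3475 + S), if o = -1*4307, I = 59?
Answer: -1437696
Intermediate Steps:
k(t) = 59
o = -4307
S = -4307
(1669 + k(-13))*(3475 + S) = (1669 + 59)*(3475 - 4307) = 1728*(-832) = -1437696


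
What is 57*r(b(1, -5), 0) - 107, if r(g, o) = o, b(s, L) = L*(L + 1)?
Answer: -107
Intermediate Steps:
b(s, L) = L*(1 + L)
57*r(b(1, -5), 0) - 107 = 57*0 - 107 = 0 - 107 = -107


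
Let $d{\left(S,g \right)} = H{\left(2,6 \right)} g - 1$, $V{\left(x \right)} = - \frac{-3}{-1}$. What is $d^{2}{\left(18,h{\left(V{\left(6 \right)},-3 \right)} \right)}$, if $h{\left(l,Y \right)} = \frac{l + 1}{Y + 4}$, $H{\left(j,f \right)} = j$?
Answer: $25$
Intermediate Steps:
$V{\left(x \right)} = -3$ ($V{\left(x \right)} = - \left(-3\right) \left(-1\right) = \left(-1\right) 3 = -3$)
$h{\left(l,Y \right)} = \frac{1 + l}{4 + Y}$
$d{\left(S,g \right)} = -1 + 2 g$ ($d{\left(S,g \right)} = 2 g - 1 = -1 + 2 g$)
$d^{2}{\left(18,h{\left(V{\left(6 \right)},-3 \right)} \right)} = \left(-1 + 2 \frac{1 - 3}{4 - 3}\right)^{2} = \left(-1 + 2 \cdot 1^{-1} \left(-2\right)\right)^{2} = \left(-1 + 2 \cdot 1 \left(-2\right)\right)^{2} = \left(-1 + 2 \left(-2\right)\right)^{2} = \left(-1 - 4\right)^{2} = \left(-5\right)^{2} = 25$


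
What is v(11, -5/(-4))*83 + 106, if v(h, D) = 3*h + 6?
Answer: 3343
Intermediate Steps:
v(h, D) = 6 + 3*h
v(11, -5/(-4))*83 + 106 = (6 + 3*11)*83 + 106 = (6 + 33)*83 + 106 = 39*83 + 106 = 3237 + 106 = 3343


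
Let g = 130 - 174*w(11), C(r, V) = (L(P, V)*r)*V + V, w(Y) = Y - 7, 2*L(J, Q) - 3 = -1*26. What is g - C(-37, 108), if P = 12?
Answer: -46628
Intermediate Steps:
L(J, Q) = -23/2 (L(J, Q) = 3/2 + (-1*26)/2 = 3/2 + (½)*(-26) = 3/2 - 13 = -23/2)
w(Y) = -7 + Y
C(r, V) = V - 23*V*r/2 (C(r, V) = (-23*r/2)*V + V = -23*V*r/2 + V = V - 23*V*r/2)
g = -566 (g = 130 - 174*(-7 + 11) = 130 - 174*4 = 130 - 696 = -566)
g - C(-37, 108) = -566 - 108*(2 - 23*(-37))/2 = -566 - 108*(2 + 851)/2 = -566 - 108*853/2 = -566 - 1*46062 = -566 - 46062 = -46628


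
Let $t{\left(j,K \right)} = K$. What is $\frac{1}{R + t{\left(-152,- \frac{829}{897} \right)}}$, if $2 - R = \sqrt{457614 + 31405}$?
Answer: $- \frac{865605}{393468157346} - \frac{804609 \sqrt{489019}}{393468157346} \approx -0.0014322$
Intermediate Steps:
$R = 2 - \sqrt{489019}$ ($R = 2 - \sqrt{457614 + 31405} = 2 - \sqrt{489019} \approx -697.3$)
$\frac{1}{R + t{\left(-152,- \frac{829}{897} \right)}} = \frac{1}{\left(2 - \sqrt{489019}\right) - \frac{829}{897}} = \frac{1}{\frac{965}{897} - \sqrt{489019}}$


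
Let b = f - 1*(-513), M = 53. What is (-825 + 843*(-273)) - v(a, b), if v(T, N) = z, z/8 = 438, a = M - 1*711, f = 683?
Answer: -234468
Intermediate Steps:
b = 1196 (b = 683 - 1*(-513) = 683 + 513 = 1196)
a = -658 (a = 53 - 1*711 = 53 - 711 = -658)
z = 3504 (z = 8*438 = 3504)
v(T, N) = 3504
(-825 + 843*(-273)) - v(a, b) = (-825 + 843*(-273)) - 1*3504 = (-825 - 230139) - 3504 = -230964 - 3504 = -234468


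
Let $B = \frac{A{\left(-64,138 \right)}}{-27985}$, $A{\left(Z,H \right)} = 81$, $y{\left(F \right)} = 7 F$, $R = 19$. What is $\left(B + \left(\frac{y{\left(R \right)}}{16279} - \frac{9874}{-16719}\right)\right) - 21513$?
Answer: $- \frac{163852201266914081}{7616638298985} \approx -21512.0$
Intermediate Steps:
$B = - \frac{81}{27985}$ ($B = \frac{81}{-27985} = 81 \left(- \frac{1}{27985}\right) = - \frac{81}{27985} \approx -0.0028944$)
$\left(B + \left(\frac{y{\left(R \right)}}{16279} - \frac{9874}{-16719}\right)\right) - 21513 = \left(- \frac{81}{27985} + \left(\frac{7 \cdot 19}{16279} - \frac{9874}{-16719}\right)\right) - 21513 = \left(- \frac{81}{27985} + \left(133 \cdot \frac{1}{16279} - - \frac{9874}{16719}\right)\right) - 21513 = \left(- \frac{81}{27985} + \left(\frac{133}{16279} + \frac{9874}{16719}\right)\right) - 21513 = \left(- \frac{81}{27985} + \frac{162962473}{272168601}\right) - 21513 = \frac{4538459150224}{7616638298985} - 21513 = - \frac{163852201266914081}{7616638298985}$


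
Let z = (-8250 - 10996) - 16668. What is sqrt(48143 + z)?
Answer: sqrt(12229) ≈ 110.58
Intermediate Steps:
z = -35914 (z = -19246 - 16668 = -35914)
sqrt(48143 + z) = sqrt(48143 - 35914) = sqrt(12229)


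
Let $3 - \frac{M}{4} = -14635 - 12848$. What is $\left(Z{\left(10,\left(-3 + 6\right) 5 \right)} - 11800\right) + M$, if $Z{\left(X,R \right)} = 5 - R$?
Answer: $98134$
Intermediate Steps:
$M = 109944$ ($M = 12 - 4 \left(-14635 - 12848\right) = 12 - -109932 = 12 + 109932 = 109944$)
$\left(Z{\left(10,\left(-3 + 6\right) 5 \right)} - 11800\right) + M = \left(\left(5 - \left(-3 + 6\right) 5\right) - 11800\right) + 109944 = \left(\left(5 - 3 \cdot 5\right) - 11800\right) + 109944 = \left(\left(5 - 15\right) - 11800\right) + 109944 = \left(-10 - 11800\right) + 109944 = -11810 + 109944 = 98134$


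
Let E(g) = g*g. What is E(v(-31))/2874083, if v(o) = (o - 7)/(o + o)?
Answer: 361/2761993763 ≈ 1.3070e-7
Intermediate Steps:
v(o) = (-7 + o)/(2*o) (v(o) = (-7 + o)/((2*o)) = (-7 + o)*(1/(2*o)) = (-7 + o)/(2*o))
E(g) = g**2
E(v(-31))/2874083 = ((1/2)*(-7 - 31)/(-31))**2/2874083 = ((1/2)*(-1/31)*(-38))**2*(1/2874083) = (19/31)**2*(1/2874083) = (361/961)*(1/2874083) = 361/2761993763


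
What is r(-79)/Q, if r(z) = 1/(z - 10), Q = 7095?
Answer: -1/631455 ≈ -1.5836e-6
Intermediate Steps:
r(z) = 1/(-10 + z)
r(-79)/Q = 1/(-10 - 79*7095) = (1/7095)/(-89) = -1/89*1/7095 = -1/631455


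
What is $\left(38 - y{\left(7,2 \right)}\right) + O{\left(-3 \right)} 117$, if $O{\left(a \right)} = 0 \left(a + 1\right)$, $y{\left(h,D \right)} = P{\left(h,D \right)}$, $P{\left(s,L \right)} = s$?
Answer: $31$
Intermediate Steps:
$y{\left(h,D \right)} = h$
$O{\left(a \right)} = 0$ ($O{\left(a \right)} = 0 \left(1 + a\right) = 0$)
$\left(38 - y{\left(7,2 \right)}\right) + O{\left(-3 \right)} 117 = \left(38 - 7\right) + 0 \cdot 117 = \left(38 - 7\right) + 0 = 31 + 0 = 31$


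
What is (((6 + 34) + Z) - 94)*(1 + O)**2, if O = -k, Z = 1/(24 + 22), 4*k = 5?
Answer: -2483/736 ≈ -3.3736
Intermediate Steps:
k = 5/4 (k = (1/4)*5 = 5/4 ≈ 1.2500)
Z = 1/46 ≈ 0.021739
O = -5/4 (O = -1*5/4 = -5/4 ≈ -1.2500)
(((6 + 34) + Z) - 94)*(1 + O)**2 = (((6 + 34) + 1/46) - 94)*(1 - 5/4)**2 = ((40 + 1/46) - 94)*(-1/4)**2 = (1841/46 - 94)*(1/16) = -2483/46*1/16 = -2483/736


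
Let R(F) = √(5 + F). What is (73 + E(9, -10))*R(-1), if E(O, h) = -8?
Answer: 130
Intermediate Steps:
(73 + E(9, -10))*R(-1) = (73 - 8)*√(5 - 1) = 65*√4 = 65*2 = 130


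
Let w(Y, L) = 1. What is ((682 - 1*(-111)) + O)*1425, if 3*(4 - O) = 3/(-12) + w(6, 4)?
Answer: 4541475/4 ≈ 1.1354e+6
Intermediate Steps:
O = 15/4 (O = 4 - (3/(-12) + 1)/3 = 4 - (-1/12*3 + 1)/3 = 4 - (-¼ + 1)/3 = 4 - ⅓*¾ = 4 - ¼ = 15/4 ≈ 3.7500)
((682 - 1*(-111)) + O)*1425 = ((682 - 1*(-111)) + 15/4)*1425 = ((682 + 111) + 15/4)*1425 = (793 + 15/4)*1425 = (3187/4)*1425 = 4541475/4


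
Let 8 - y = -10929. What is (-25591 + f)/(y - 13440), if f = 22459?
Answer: 3132/2503 ≈ 1.2513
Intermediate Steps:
y = 10937 (y = 8 - 1*(-10929) = 8 + 10929 = 10937)
(-25591 + f)/(y - 13440) = (-25591 + 22459)/(10937 - 13440) = -3132/(-2503) = -3132*(-1/2503) = 3132/2503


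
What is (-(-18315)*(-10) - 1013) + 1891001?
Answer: 1706838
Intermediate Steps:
(-(-18315)*(-10) - 1013) + 1891001 = (-555*330 - 1013) + 1891001 = (-183150 - 1013) + 1891001 = -184163 + 1891001 = 1706838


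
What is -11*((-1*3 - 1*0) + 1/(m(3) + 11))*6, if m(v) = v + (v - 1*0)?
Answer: 3300/17 ≈ 194.12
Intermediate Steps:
m(v) = 2*v (m(v) = v + (v + 0) = v + v = 2*v)
-11*((-1*3 - 1*0) + 1/(m(3) + 11))*6 = -11*((-1*3 - 1*0) + 1/(2*3 + 11))*6 = -11*((-3 + 0) + 1/(6 + 11))*6 = -11*(-3 + 1/17)*6 = -11*(-50/17)*6 = (550/17)*6 = 3300/17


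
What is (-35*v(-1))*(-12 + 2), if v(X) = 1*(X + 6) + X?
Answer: 1400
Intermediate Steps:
v(X) = 6 + 2*X (v(X) = 1*(6 + X) + X = (6 + X) + X = 6 + 2*X)
(-35*v(-1))*(-12 + 2) = (-35*(6 + 2*(-1)))*(-12 + 2) = -35*(6 - 2)*(-10) = -35*4*(-10) = -140*(-10) = 1400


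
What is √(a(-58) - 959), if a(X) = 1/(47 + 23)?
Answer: I*√4699030/70 ≈ 30.967*I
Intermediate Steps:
a(X) = 1/70
√(a(-58) - 959) = √(1/70 - 959) = √(-67129/70) = I*√4699030/70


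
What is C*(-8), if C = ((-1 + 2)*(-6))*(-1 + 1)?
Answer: 0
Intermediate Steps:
C = 0 (C = (1*(-6))*0 = -6*0 = 0)
C*(-8) = 0*(-8) = 0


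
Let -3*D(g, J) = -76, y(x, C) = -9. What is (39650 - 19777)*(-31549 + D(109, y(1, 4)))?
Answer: -1879409483/3 ≈ -6.2647e+8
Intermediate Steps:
D(g, J) = 76/3 (D(g, J) = -⅓*(-76) = 76/3)
(39650 - 19777)*(-31549 + D(109, y(1, 4))) = (39650 - 19777)*(-31549 + 76/3) = 19873*(-94571/3) = -1879409483/3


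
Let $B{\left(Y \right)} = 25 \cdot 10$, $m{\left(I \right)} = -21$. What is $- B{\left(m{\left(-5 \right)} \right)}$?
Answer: $-250$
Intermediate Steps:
$B{\left(Y \right)} = 250$
$- B{\left(m{\left(-5 \right)} \right)} = \left(-1\right) 250 = -250$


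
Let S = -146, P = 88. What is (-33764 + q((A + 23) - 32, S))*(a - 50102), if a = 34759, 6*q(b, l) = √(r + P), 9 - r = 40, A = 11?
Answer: 518041052 - 15343*√57/6 ≈ 5.1802e+8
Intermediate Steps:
r = -31 (r = 9 - 1*40 = 9 - 40 = -31)
q(b, l) = √57/6 (q(b, l) = √(-31 + 88)/6 = √57/6)
(-33764 + q((A + 23) - 32, S))*(a - 50102) = (-33764 + √57/6)*(34759 - 50102) = (-33764 + √57/6)*(-15343) = 518041052 - 15343*√57/6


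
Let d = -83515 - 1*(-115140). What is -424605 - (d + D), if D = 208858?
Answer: -665088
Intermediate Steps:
d = 31625 (d = -83515 + 115140 = 31625)
-424605 - (d + D) = -424605 - (31625 + 208858) = -424605 - 1*240483 = -424605 - 240483 = -665088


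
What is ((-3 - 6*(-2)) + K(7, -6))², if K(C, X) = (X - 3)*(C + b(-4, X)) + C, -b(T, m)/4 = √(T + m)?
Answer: (47 - 36*I*√10)² ≈ -10751.0 - 10701.0*I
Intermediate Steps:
b(T, m) = -4*√(T + m)
K(C, X) = C + (-3 + X)*(C - 4*√(-4 + X)) (K(C, X) = (X - 3)*(C - 4*√(-4 + X)) + C = (-3 + X)*(C - 4*√(-4 + X)) + C = C + (-3 + X)*(C - 4*√(-4 + X)))
((-3 - 6*(-2)) + K(7, -6))² = ((-3 - 6*(-2)) + (-2*7 + 12*√(-4 - 6) + 7*(-6) - 4*(-6)*√(-4 - 6)))² = ((-3 + 12) + (-14 + 12*√(-10) - 42 - 4*(-6)*√(-10)))² = (9 + (-14 + 12*(I*√10) - 42 - 4*(-6)*I*√10))² = (9 + (-14 + 12*I*√10 - 42 + 24*I*√10))² = (9 + (-56 + 36*I*√10))² = (-47 + 36*I*√10)²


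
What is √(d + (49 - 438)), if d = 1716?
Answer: √1327 ≈ 36.428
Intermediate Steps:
√(d + (49 - 438)) = √(1716 + (49 - 438)) = √(1716 - 389) = √1327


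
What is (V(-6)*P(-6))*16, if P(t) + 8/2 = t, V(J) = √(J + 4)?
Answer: -160*I*√2 ≈ -226.27*I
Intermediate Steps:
V(J) = √(4 + J)
P(t) = -4 + t
(V(-6)*P(-6))*16 = (√(4 - 6)*(-4 - 6))*16 = (√(-2)*(-10))*16 = ((I*√2)*(-10))*16 = -10*I*√2*16 = -160*I*√2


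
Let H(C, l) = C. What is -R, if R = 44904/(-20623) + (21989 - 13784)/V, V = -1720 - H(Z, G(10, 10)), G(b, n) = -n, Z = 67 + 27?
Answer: 250667571/37410122 ≈ 6.7005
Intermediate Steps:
Z = 94
V = -1814 (V = -1720 - 1*94 = -1720 - 94 = -1814)
R = -250667571/37410122 (R = 44904/(-20623) + (21989 - 13784)/(-1814) = 44904*(-1/20623) + 8205*(-1/1814) = -44904/20623 - 8205/1814 = -250667571/37410122 ≈ -6.7005)
-R = -1*(-250667571/37410122) = 250667571/37410122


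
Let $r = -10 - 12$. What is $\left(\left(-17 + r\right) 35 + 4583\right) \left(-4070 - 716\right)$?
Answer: $-15401348$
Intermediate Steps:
$r = -22$
$\left(\left(-17 + r\right) 35 + 4583\right) \left(-4070 - 716\right) = \left(\left(-17 - 22\right) 35 + 4583\right) \left(-4070 - 716\right) = \left(\left(-39\right) 35 + 4583\right) \left(-4786\right) = \left(-1365 + 4583\right) \left(-4786\right) = 3218 \left(-4786\right) = -15401348$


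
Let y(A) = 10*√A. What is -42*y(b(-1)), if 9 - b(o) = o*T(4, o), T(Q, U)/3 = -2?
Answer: -420*√3 ≈ -727.46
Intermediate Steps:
T(Q, U) = -6 (T(Q, U) = 3*(-2) = -6)
b(o) = 9 + 6*o (b(o) = 9 - o*(-6) = 9 - (-6)*o = 9 + 6*o)
-42*y(b(-1)) = -420*√(9 + 6*(-1)) = -420*√(9 - 6) = -420*√3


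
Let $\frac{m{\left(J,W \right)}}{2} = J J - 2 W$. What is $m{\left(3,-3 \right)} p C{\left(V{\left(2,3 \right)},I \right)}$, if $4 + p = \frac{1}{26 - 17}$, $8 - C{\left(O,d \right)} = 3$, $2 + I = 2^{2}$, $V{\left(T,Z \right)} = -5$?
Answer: $- \frac{1750}{3} \approx -583.33$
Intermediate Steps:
$I = 2$ ($I = -2 + 2^{2} = -2 + 4 = 2$)
$m{\left(J,W \right)} = - 4 W + 2 J^{2}$ ($m{\left(J,W \right)} = 2 \left(J J - 2 W\right) = 2 \left(J^{2} - 2 W\right) = - 4 W + 2 J^{2}$)
$C{\left(O,d \right)} = 5$ ($C{\left(O,d \right)} = 8 - 3 = 5$)
$p = - \frac{35}{9}$ ($p = -4 + \frac{1}{26 - 17} = -4 + \frac{1}{9} = - \frac{35}{9} \approx -3.8889$)
$m{\left(3,-3 \right)} p C{\left(V{\left(2,3 \right)},I \right)} = \left(\left(-4\right) \left(-3\right) + 2 \cdot 3^{2}\right) \left(- \frac{35}{9}\right) 5 = \left(12 + 2 \cdot 9\right) \left(- \frac{35}{9}\right) 5 = \left(12 + 18\right) \left(- \frac{35}{9}\right) 5 = 30 \left(- \frac{35}{9}\right) 5 = \left(- \frac{350}{3}\right) 5 = - \frac{1750}{3}$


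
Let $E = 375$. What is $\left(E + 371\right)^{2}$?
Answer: $556516$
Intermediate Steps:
$\left(E + 371\right)^{2} = \left(375 + 371\right)^{2} = 746^{2} = 556516$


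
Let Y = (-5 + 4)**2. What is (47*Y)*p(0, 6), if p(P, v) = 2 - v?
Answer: -188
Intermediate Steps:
Y = 1 (Y = (-1)**2 = 1)
(47*Y)*p(0, 6) = (47*1)*(2 - 1*6) = 47*(2 - 6) = 47*(-4) = -188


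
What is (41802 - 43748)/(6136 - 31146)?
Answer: 973/12505 ≈ 0.077809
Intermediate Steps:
(41802 - 43748)/(6136 - 31146) = -1946/(-25010) = -1946*(-1/25010) = 973/12505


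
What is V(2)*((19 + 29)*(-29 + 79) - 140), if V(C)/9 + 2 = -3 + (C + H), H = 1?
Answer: -40680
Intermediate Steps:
V(C) = -36 + 9*C (V(C) = -18 + 9*(-3 + (C + 1)) = -18 + 9*(-3 + (1 + C)) = -18 + 9*(-2 + C) = -18 + (-18 + 9*C) = -36 + 9*C)
V(2)*((19 + 29)*(-29 + 79) - 140) = (-36 + 9*2)*((19 + 29)*(-29 + 79) - 140) = (-36 + 18)*(48*50 - 140) = -18*(2400 - 140) = -18*2260 = -40680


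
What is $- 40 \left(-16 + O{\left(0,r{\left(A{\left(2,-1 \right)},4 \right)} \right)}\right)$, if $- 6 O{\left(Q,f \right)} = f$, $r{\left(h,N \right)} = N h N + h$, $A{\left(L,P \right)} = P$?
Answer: $\frac{1580}{3} \approx 526.67$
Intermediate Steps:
$r{\left(h,N \right)} = h + h N^{2}$ ($r{\left(h,N \right)} = h N^{2} + h = h + h N^{2}$)
$O{\left(Q,f \right)} = - \frac{f}{6}$
$- 40 \left(-16 + O{\left(0,r{\left(A{\left(2,-1 \right)},4 \right)} \right)}\right) = - 40 \left(-16 - \frac{\left(-1\right) \left(1 + 4^{2}\right)}{6}\right) = - 40 \left(-16 - \frac{\left(-1\right) \left(1 + 16\right)}{6}\right) = - 40 \left(-16 - \frac{\left(-1\right) 17}{6}\right) = - 40 \left(-16 - - \frac{17}{6}\right) = - 40 \left(-16 + \frac{17}{6}\right) = \left(-40\right) \left(- \frac{79}{6}\right) = \frac{1580}{3}$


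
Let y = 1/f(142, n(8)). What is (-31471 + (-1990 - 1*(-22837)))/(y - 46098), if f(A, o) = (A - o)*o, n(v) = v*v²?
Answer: 2012610560/8732805121 ≈ 0.23047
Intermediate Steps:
n(v) = v³
f(A, o) = o*(A - o)
y = -1/189440 (y = 1/(8³*(142 - 1*8³)) = 1/(512*(142 - 1*512)) = 1/(512*(142 - 512)) = 1/(512*(-370)) = 1/(-189440) = -1/189440 ≈ -5.2787e-6)
(-31471 + (-1990 - 1*(-22837)))/(y - 46098) = (-31471 + (-1990 - 1*(-22837)))/(-1/189440 - 46098) = (-31471 + (-1990 + 22837))/(-8732805121/189440) = (-31471 + 20847)*(-189440/8732805121) = -10624*(-189440/8732805121) = 2012610560/8732805121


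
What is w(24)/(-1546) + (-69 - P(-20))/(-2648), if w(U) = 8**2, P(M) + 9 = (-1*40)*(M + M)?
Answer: 299611/511726 ≈ 0.58549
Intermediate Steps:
P(M) = -9 - 80*M (P(M) = -9 + (-1*40)*(M + M) = -9 - 80*M)
w(U) = 64
w(24)/(-1546) + (-69 - P(-20))/(-2648) = 64/(-1546) + (-69 - (-9 - 80*(-20)))/(-2648) = 64*(-1/1546) + (-69 - (-9 + 1600))*(-1/2648) = -32/773 + (-69 - 1*1591)*(-1/2648) = -32/773 + (-69 - 1591)*(-1/2648) = -32/773 - 1660*(-1/2648) = -32/773 + 415/662 = 299611/511726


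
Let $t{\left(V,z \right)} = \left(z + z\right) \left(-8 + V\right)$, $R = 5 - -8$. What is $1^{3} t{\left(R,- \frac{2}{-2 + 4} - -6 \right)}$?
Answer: $50$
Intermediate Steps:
$R = 13$ ($R = 5 + 8 = 13$)
$t{\left(V,z \right)} = 2 z \left(-8 + V\right)$
$1^{3} t{\left(R,- \frac{2}{-2 + 4} - -6 \right)} = 1^{3} \cdot 2 \left(- \frac{2}{-2 + 4} - -6\right) \left(-8 + 13\right) = 1 \cdot 2 \left(- \frac{2}{2} + 6\right) 5 = 1 \cdot 2 \left(\left(-2\right) \frac{1}{2} + 6\right) 5 = 1 \cdot 2 \left(-1 + 6\right) 5 = 1 \cdot 2 \cdot 5 \cdot 5 = 1 \cdot 50 = 50$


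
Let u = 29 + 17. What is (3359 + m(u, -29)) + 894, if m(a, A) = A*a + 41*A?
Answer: 1730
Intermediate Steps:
u = 46
m(a, A) = 41*A + A*a
(3359 + m(u, -29)) + 894 = (3359 - 29*(41 + 46)) + 894 = (3359 - 29*87) + 894 = (3359 - 2523) + 894 = 836 + 894 = 1730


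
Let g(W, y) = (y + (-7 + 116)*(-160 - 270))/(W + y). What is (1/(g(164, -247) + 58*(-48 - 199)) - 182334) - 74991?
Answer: -293849967908/1141941 ≈ -2.5733e+5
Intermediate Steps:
g(W, y) = (-46870 + y)/(W + y) (g(W, y) = (y + 109*(-430))/(W + y) = (y - 46870)/(W + y) = (-46870 + y)/(W + y))
(1/(g(164, -247) + 58*(-48 - 199)) - 182334) - 74991 = (1/((-46870 - 247)/(164 - 247) + 58*(-48 - 199)) - 182334) - 74991 = (1/(-47117/(-83) + 58*(-247)) - 182334) - 74991 = (1/(-1/83*(-47117) - 14326) - 182334) - 74991 = (1/(47117/83 - 14326) - 182334) - 74991 = (1/(-1141941/83) - 182334) - 74991 = (-83/1141941 - 182334) - 74991 = -208214670377/1141941 - 74991 = -293849967908/1141941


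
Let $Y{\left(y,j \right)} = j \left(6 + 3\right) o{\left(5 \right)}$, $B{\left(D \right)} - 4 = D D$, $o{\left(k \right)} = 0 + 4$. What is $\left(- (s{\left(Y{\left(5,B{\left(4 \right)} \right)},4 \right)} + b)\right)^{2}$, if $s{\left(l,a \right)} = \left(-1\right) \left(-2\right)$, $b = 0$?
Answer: $4$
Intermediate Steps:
$o{\left(k \right)} = 4$
$B{\left(D \right)} = 4 + D^{2}$ ($B{\left(D \right)} = 4 + D D = 4 + D^{2}$)
$Y{\left(y,j \right)} = 36 j$ ($Y{\left(y,j \right)} = j \left(6 + 3\right) 4 = j 9 \cdot 4 = 9 j 4 = 36 j$)
$s{\left(l,a \right)} = 2$
$\left(- (s{\left(Y{\left(5,B{\left(4 \right)} \right)},4 \right)} + b)\right)^{2} = \left(- (2 + 0)\right)^{2} = \left(\left(-1\right) 2\right)^{2} = \left(-2\right)^{2} = 4$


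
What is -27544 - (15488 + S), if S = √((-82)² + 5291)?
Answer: -43032 - 3*√1335 ≈ -43142.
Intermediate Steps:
S = 3*√1335 (S = √(6724 + 5291) = √12015 = 3*√1335 ≈ 109.61)
-27544 - (15488 + S) = -27544 - (15488 + 3*√1335) = -27544 + (-15488 - 3*√1335) = -43032 - 3*√1335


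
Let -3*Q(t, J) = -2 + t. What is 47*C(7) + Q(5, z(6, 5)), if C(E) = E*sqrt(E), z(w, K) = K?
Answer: -1 + 329*sqrt(7) ≈ 869.45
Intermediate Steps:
Q(t, J) = 2/3 - t/3 (Q(t, J) = -(-2 + t)/3 = 2/3 - t/3)
C(E) = E**(3/2)
47*C(7) + Q(5, z(6, 5)) = 47*7**(3/2) + (2/3 - 1/3*5) = 47*(7*sqrt(7)) + (2/3 - 5/3) = 329*sqrt(7) - 1 = -1 + 329*sqrt(7)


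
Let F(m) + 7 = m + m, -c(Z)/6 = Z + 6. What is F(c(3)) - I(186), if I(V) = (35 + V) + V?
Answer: -522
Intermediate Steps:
c(Z) = -36 - 6*Z (c(Z) = -6*(Z + 6) = -6*(6 + Z) = -36 - 6*Z)
I(V) = 35 + 2*V
F(m) = -7 + 2*m (F(m) = -7 + (m + m) = -7 + 2*m)
F(c(3)) - I(186) = (-7 + 2*(-36 - 6*3)) - (35 + 2*186) = (-7 + 2*(-36 - 18)) - (35 + 372) = (-7 + 2*(-54)) - 1*407 = (-7 - 108) - 407 = -115 - 407 = -522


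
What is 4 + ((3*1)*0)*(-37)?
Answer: 4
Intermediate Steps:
4 + ((3*1)*0)*(-37) = 4 + (3*0)*(-37) = 4 + 0*(-37) = 4 + 0 = 4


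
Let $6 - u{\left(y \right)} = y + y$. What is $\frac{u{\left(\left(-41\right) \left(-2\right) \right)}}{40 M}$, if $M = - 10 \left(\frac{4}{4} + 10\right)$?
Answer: $\frac{79}{2200} \approx 0.035909$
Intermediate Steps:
$u{\left(y \right)} = 6 - 2 y$ ($u{\left(y \right)} = 6 - \left(y + y\right) = 6 - 2 y$)
$M = -110$ ($M = - 10 \left(4 \cdot \frac{1}{4} + 10\right) = - 10 \left(1 + 10\right) = \left(-10\right) 11 = -110$)
$\frac{u{\left(\left(-41\right) \left(-2\right) \right)}}{40 M} = \frac{6 - 2 \left(\left(-41\right) \left(-2\right)\right)}{40 \left(-110\right)} = \frac{6 - 164}{-4400} = \left(6 - 164\right) \left(- \frac{1}{4400}\right) = \left(-158\right) \left(- \frac{1}{4400}\right) = \frac{79}{2200}$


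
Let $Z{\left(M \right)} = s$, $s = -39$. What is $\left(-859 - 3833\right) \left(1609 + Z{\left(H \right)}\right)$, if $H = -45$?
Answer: $-7366440$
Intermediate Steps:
$Z{\left(M \right)} = -39$
$\left(-859 - 3833\right) \left(1609 + Z{\left(H \right)}\right) = \left(-859 - 3833\right) \left(1609 - 39\right) = \left(-4692\right) 1570 = -7366440$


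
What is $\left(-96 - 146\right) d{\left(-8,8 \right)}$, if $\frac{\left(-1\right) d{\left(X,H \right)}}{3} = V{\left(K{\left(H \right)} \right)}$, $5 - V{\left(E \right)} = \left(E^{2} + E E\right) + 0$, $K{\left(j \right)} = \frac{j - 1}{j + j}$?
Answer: $\frac{214533}{64} \approx 3352.1$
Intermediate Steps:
$K{\left(j \right)} = \frac{-1 + j}{2 j}$
$V{\left(E \right)} = 5 - 2 E^{2}$ ($V{\left(E \right)} = 5 - \left(\left(E^{2} + E E\right) + 0\right) = 5 - \left(\left(E^{2} + E^{2}\right) + 0\right) = 5 - \left(2 E^{2} + 0\right) = 5 - 2 E^{2}$)
$d{\left(X,H \right)} = -15 + \frac{3 \left(-1 + H\right)^{2}}{2 H^{2}}$ ($d{\left(X,H \right)} = - 3 \left(5 - 2 \left(\frac{-1 + H}{2 H}\right)^{2}\right) = - 3 \left(5 - 2 \frac{\left(-1 + H\right)^{2}}{4 H^{2}}\right) = - 3 \left(5 - \frac{\left(-1 + H\right)^{2}}{2 H^{2}}\right) = -15 + \frac{3 \left(-1 + H\right)^{2}}{2 H^{2}}$)
$\left(-96 - 146\right) d{\left(-8,8 \right)} = \left(-96 - 146\right) \left(- \frac{27}{2} - \frac{3}{8} + \frac{3}{2 \cdot 64}\right) = - 242 \left(- \frac{27}{2} - \frac{3}{8} + \frac{3}{2} \cdot \frac{1}{64}\right) = - 242 \left(- \frac{27}{2} - \frac{3}{8} + \frac{3}{128}\right) = \left(-242\right) \left(- \frac{1773}{128}\right) = \frac{214533}{64}$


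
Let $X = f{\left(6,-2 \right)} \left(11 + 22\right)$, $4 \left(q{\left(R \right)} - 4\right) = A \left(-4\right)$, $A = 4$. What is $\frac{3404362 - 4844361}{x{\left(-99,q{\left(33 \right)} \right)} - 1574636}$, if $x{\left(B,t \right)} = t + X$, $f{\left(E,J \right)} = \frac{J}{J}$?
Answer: $\frac{1439999}{1574603} \approx 0.91452$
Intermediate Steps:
$f{\left(E,J \right)} = 1$
$q{\left(R \right)} = 0$ ($q{\left(R \right)} = 4 + \frac{4 \left(-4\right)}{4} = 4 + \frac{1}{4} \left(-16\right) = 4 - 4 = 0$)
$X = 33$ ($X = 1 \left(11 + 22\right) = 1 \cdot 33 = 33$)
$x{\left(B,t \right)} = 33 + t$ ($x{\left(B,t \right)} = t + 33 = 33 + t$)
$\frac{3404362 - 4844361}{x{\left(-99,q{\left(33 \right)} \right)} - 1574636} = \frac{3404362 - 4844361}{\left(33 + 0\right) - 1574636} = - \frac{1439999}{33 - 1574636} = - \frac{1439999}{-1574603} = \left(-1439999\right) \left(- \frac{1}{1574603}\right) = \frac{1439999}{1574603}$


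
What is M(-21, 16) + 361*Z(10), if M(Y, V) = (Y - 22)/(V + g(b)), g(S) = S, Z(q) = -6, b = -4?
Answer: -26035/12 ≈ -2169.6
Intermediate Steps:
M(Y, V) = (-22 + Y)/(-4 + V) (M(Y, V) = (Y - 22)/(V - 4) = (-22 + Y)/(-4 + V))
M(-21, 16) + 361*Z(10) = (-22 - 21)/(-4 + 16) + 361*(-6) = -43/12 - 2166 = -26035/12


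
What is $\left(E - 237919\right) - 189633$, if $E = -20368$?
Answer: $-447920$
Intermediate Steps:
$\left(E - 237919\right) - 189633 = \left(-20368 - 237919\right) - 189633 = -258287 - 189633 = -447920$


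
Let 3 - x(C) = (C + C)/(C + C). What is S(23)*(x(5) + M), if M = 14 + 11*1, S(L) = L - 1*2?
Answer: 567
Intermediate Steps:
S(L) = -2 + L (S(L) = L - 2 = -2 + L)
x(C) = 2 (x(C) = 3 - (C + C)/(C + C) = 3 - 2*C/(2*C) = 3 - 2*C*1/(2*C) = 3 - 1*1 = 3 - 1 = 2)
M = 25 (M = 14 + 11 = 25)
S(23)*(x(5) + M) = (-2 + 23)*(2 + 25) = 21*27 = 567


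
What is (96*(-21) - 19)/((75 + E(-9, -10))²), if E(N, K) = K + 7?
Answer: -2035/5184 ≈ -0.39255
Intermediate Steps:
E(N, K) = 7 + K
(96*(-21) - 19)/((75 + E(-9, -10))²) = (96*(-21) - 19)/((75 + (7 - 10))²) = (-2016 - 19)/((75 - 3)²) = -2035/(72²) = -2035/5184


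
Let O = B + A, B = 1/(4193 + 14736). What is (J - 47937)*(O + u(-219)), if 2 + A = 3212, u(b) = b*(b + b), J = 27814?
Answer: -37760198344367/18929 ≈ -1.9948e+9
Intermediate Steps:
u(b) = 2*b**2 (u(b) = b*(2*b) = 2*b**2)
A = 3210 (A = -2 + 3212 = 3210)
B = 1/18929 ≈ 5.2829e-5
O = 60762091/18929 (O = 1/18929 + 3210 = 60762091/18929 ≈ 3210.0)
(J - 47937)*(O + u(-219)) = (27814 - 47937)*(60762091/18929 + 2*(-219)**2) = -20123*(60762091/18929 + 2*47961) = -20123*(60762091/18929 + 95922) = -20123*1876469629/18929 = -37760198344367/18929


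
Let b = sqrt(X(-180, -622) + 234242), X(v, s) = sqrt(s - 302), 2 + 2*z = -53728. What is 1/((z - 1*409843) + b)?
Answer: 1/(-436708 + sqrt(2)*sqrt(117121 + I*sqrt(231))) ≈ -2.2924e-6 - 0.e-13*I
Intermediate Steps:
z = -26865 (z = -1 + (1/2)*(-53728) = -1 - 26864 = -26865)
X(v, s) = sqrt(-302 + s)
b = sqrt(234242 + 2*I*sqrt(231)) (b = sqrt(sqrt(-302 - 622) + 234242) = sqrt(sqrt(-924) + 234242) = sqrt(2*I*sqrt(231) + 234242) = sqrt(234242 + 2*I*sqrt(231)) ≈ 483.99 + 0.031*I)
1/((z - 1*409843) + b) = 1/((-26865 - 1*409843) + sqrt(234242 + 2*I*sqrt(231))) = 1/((-26865 - 409843) + sqrt(234242 + 2*I*sqrt(231))) = 1/(-436708 + sqrt(234242 + 2*I*sqrt(231)))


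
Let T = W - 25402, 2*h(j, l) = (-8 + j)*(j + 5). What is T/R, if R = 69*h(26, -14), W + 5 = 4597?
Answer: -20810/19251 ≈ -1.0810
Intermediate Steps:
W = 4592 (W = -5 + 4597 = 4592)
h(j, l) = (-8 + j)*(5 + j)/2 (h(j, l) = ((-8 + j)*(j + 5))/2 = ((-8 + j)*(5 + j))/2 = (-8 + j)*(5 + j)/2)
R = 19251 (R = 69*(-20 + (1/2)*26**2 - 3/2*26) = 69*(-20 + (1/2)*676 - 39) = 69*(-20 + 338 - 39) = 69*279 = 19251)
T = -20810 (T = 4592 - 25402 = -20810)
T/R = -20810/19251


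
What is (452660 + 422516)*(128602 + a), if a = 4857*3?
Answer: 125301573448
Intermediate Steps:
a = 14571
(452660 + 422516)*(128602 + a) = (452660 + 422516)*(128602 + 14571) = 875176*143173 = 125301573448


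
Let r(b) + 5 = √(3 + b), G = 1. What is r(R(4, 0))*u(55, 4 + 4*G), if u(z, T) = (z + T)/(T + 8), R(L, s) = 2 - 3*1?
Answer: -315/16 + 63*√2/16 ≈ -14.119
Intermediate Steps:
R(L, s) = -1 (R(L, s) = 2 - 3 = -1)
r(b) = -5 + √(3 + b)
u(z, T) = (T + z)/(8 + T)
r(R(4, 0))*u(55, 4 + 4*G) = (-5 + √(3 - 1))*(((4 + 4*1) + 55)/(8 + (4 + 4*1))) = (-5 + √2)*(((4 + 4) + 55)/(8 + (4 + 4))) = (-5 + √2)*((8 + 55)/(8 + 8)) = (-5 + √2)*(63/16) = -315/16 + 63*√2/16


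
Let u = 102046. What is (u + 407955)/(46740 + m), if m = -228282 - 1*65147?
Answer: -510001/246689 ≈ -2.0674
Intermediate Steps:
m = -293429 (m = -228282 - 65147 = -293429)
(u + 407955)/(46740 + m) = (102046 + 407955)/(46740 - 293429) = 510001/(-246689) = 510001*(-1/246689) = -510001/246689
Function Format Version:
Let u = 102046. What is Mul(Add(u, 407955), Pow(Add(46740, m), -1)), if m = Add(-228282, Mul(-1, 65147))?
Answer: Rational(-510001, 246689) ≈ -2.0674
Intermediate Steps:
m = -293429 (m = Add(-228282, -65147) = -293429)
Mul(Add(u, 407955), Pow(Add(46740, m), -1)) = Mul(Add(102046, 407955), Pow(Add(46740, -293429), -1)) = Mul(510001, Pow(-246689, -1)) = Mul(510001, Rational(-1, 246689)) = Rational(-510001, 246689)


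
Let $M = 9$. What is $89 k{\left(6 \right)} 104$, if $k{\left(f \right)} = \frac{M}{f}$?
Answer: $13884$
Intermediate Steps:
$k{\left(f \right)} = \frac{9}{f}$
$89 k{\left(6 \right)} 104 = 89 \cdot \frac{9}{6} \cdot 104 = 89 \cdot 9 \cdot \frac{1}{6} \cdot 104 = 89 \cdot \frac{3}{2} \cdot 104 = \frac{267}{2} \cdot 104 = 13884$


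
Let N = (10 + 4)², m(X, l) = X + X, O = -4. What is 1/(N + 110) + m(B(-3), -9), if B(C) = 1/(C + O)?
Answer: -605/2142 ≈ -0.28245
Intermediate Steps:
B(C) = 1/(-4 + C) (B(C) = 1/(C - 4) = 1/(-4 + C))
m(X, l) = 2*X
N = 196 (N = 14² = 196)
1/(N + 110) + m(B(-3), -9) = 1/(196 + 110) + 2/(-4 - 3) = 1/306 + 2/(-7) = 1/306 + 2*(-⅐) = 1/306 - 2/7 = -605/2142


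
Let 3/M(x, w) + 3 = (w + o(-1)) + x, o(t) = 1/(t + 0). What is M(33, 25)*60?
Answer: 10/3 ≈ 3.3333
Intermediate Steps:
o(t) = 1/t
M(x, w) = 3/(-4 + w + x) (M(x, w) = 3/(-3 + ((w + 1/(-1)) + x)) = 3/(-3 + ((w - 1) + x)) = 3/(-3 + ((-1 + w) + x)) = 3/(-3 + (-1 + w + x)) = 3/(-4 + w + x))
M(33, 25)*60 = (3/(-4 + 25 + 33))*60 = (3/54)*60 = (3*(1/54))*60 = (1/18)*60 = 10/3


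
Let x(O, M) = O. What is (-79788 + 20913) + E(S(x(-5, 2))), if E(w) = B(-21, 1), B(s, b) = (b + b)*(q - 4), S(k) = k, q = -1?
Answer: -58885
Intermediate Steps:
B(s, b) = -10*b (B(s, b) = (b + b)*(-1 - 4) = (2*b)*(-5) = -10*b)
E(w) = -10 (E(w) = -10*1 = -10)
(-79788 + 20913) + E(S(x(-5, 2))) = (-79788 + 20913) - 10 = -58875 - 10 = -58885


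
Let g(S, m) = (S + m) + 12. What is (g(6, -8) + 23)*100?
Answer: 3300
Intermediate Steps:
g(S, m) = 12 + S + m
(g(6, -8) + 23)*100 = ((12 + 6 - 8) + 23)*100 = (10 + 23)*100 = 33*100 = 3300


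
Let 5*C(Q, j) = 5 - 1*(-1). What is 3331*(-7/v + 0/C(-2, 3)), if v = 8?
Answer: -23317/8 ≈ -2914.6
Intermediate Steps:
C(Q, j) = 6/5 (C(Q, j) = (5 - 1*(-1))/5 = (5 + 1)/5 = (⅕)*6 = 6/5)
3331*(-7/v + 0/C(-2, 3)) = 3331*(-7/8 + 0/(6/5)) = 3331*(-7*⅛ + 0*(⅚)) = 3331*(-7/8 + 0) = 3331*(-7/8) = -23317/8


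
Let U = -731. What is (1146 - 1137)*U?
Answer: -6579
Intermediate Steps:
(1146 - 1137)*U = (1146 - 1137)*(-731) = 9*(-731) = -6579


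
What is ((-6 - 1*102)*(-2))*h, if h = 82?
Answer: 17712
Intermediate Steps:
((-6 - 1*102)*(-2))*h = ((-6 - 1*102)*(-2))*82 = ((-6 - 102)*(-2))*82 = -108*(-2)*82 = 216*82 = 17712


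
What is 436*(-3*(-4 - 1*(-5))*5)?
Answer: -6540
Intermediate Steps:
436*(-3*(-4 - 1*(-5))*5) = 436*(-3*(-4 + 5)*5) = 436*(-3*1*5) = 436*(-3*5) = 436*(-15) = -6540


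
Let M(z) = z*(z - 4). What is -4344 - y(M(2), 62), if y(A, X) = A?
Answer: -4340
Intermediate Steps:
M(z) = z*(-4 + z)
-4344 - y(M(2), 62) = -4344 - 2*(-4 + 2) = -4344 - 2*(-2) = -4344 - 1*(-4) = -4344 + 4 = -4340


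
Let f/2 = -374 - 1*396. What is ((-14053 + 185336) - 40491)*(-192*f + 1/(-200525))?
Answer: 7754818815613208/200525 ≈ 3.8673e+10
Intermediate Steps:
f = -1540 (f = 2*(-374 - 1*396) = 2*(-374 - 396) = 2*(-770) = -1540)
((-14053 + 185336) - 40491)*(-192*f + 1/(-200525)) = ((-14053 + 185336) - 40491)*(-192*(-1540) + 1/(-200525)) = (171283 - 40491)*(295680 - 1/200525) = 130792*(59291231999/200525) = 7754818815613208/200525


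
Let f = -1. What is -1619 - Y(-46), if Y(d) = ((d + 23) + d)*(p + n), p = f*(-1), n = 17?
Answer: -377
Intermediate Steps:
p = 1 (p = -1*(-1) = 1)
Y(d) = 414 + 36*d (Y(d) = ((d + 23) + d)*(1 + 17) = ((23 + d) + d)*18 = (23 + 2*d)*18 = 414 + 36*d)
-1619 - Y(-46) = -1619 - (414 + 36*(-46)) = -1619 - (414 - 1656) = -1619 - 1*(-1242) = -1619 + 1242 = -377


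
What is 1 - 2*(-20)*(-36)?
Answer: -1439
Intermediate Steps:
1 - 2*(-20)*(-36) = 1 + 40*(-36) = 1 - 1440 = -1439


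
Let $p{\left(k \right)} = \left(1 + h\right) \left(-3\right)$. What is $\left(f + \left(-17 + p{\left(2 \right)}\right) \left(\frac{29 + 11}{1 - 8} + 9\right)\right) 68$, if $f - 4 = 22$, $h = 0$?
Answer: $- \frac{18904}{7} \approx -2700.6$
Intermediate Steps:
$p{\left(k \right)} = -3$ ($p{\left(k \right)} = \left(1 + 0\right) \left(-3\right) = 1 \left(-3\right) = -3$)
$f = 26$ ($f = 4 + 22 = 26$)
$\left(f + \left(-17 + p{\left(2 \right)}\right) \left(\frac{29 + 11}{1 - 8} + 9\right)\right) 68 = \left(26 + \left(-17 - 3\right) \left(\frac{29 + 11}{1 - 8} + 9\right)\right) 68 = \left(26 - 20 \left(\frac{40}{-7} + 9\right)\right) 68 = \left(26 - 20 \left(40 \left(- \frac{1}{7}\right) + 9\right)\right) 68 = \left(26 - 20 \left(- \frac{40}{7} + 9\right)\right) 68 = \left(26 - \frac{460}{7}\right) 68 = \left(- \frac{278}{7}\right) 68 = - \frac{18904}{7}$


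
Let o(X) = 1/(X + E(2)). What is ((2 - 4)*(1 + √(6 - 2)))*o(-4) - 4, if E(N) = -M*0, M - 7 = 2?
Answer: -5/2 ≈ -2.5000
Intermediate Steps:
M = 9 (M = 7 + 2 = 9)
E(N) = 0 (E(N) = -1*9*0 = -9*0 = 0)
o(X) = 1/X (o(X) = 1/(X + 0) = 1/X)
((2 - 4)*(1 + √(6 - 2)))*o(-4) - 4 = ((2 - 4)*(1 + √(6 - 2)))/(-4) - 4 = -2*(1 + √4)*(-¼) - 4 = -2*(1 + 2)*(-¼) - 4 = -2*3*(-¼) - 4 = -6*(-¼) - 4 = 3/2 - 4 = -5/2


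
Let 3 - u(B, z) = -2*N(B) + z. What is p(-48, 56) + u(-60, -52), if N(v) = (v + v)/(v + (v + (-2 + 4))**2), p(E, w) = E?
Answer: 2861/413 ≈ 6.9274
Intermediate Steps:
N(v) = 2*v/(v + (2 + v)**2) (N(v) = (2*v)/(v + (v + 2)**2) = (2*v)/(v + (2 + v)**2) = 2*v/(v + (2 + v)**2))
u(B, z) = 3 - z + 4*B/(B + (2 + B)**2) (u(B, z) = 3 - (-4*B/(B + (2 + B)**2) + z) = 3 - (z - 4*B/(B + (2 + B)**2)) = 3 + (-z + 4*B/(B + (2 + B)**2)) = 3 - z + 4*B/(B + (2 + B)**2))
p(-48, 56) + u(-60, -52) = -48 + (4*(-60) + (3 - 1*(-52))*(-60 + (2 - 60)**2))/(-60 + (2 - 60)**2) = -48 + (-240 + (3 + 52)*(-60 + (-58)**2))/(-60 + (-58)**2) = -48 + (-240 + 55*(-60 + 3364))/(-60 + 3364) = -48 + (-240 + 55*3304)/3304 = -48 + (-240 + 181720)/3304 = -48 + (1/3304)*181480 = -48 + 22685/413 = 2861/413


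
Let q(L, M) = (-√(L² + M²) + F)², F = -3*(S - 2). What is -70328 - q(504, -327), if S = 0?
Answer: -431309 + 36*√40105 ≈ -4.2410e+5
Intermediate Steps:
F = 6 (F = -3*(0 - 2) = -3*(-2) = 6)
q(L, M) = (6 - √(L² + M²))² (q(L, M) = (-√(L² + M²) + 6)² = (6 - √(L² + M²))²)
-70328 - q(504, -327) = -70328 - (-6 + √(504² + (-327)²))² = -70328 - (-6 + √(254016 + 106929))² = -70328 - (-6 + √360945)² = -70328 - (-6 + 3*√40105)²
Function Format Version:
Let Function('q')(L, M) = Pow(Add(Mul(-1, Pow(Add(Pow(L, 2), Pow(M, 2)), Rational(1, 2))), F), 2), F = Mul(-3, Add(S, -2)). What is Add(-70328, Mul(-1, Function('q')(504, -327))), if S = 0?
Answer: Add(-431309, Mul(36, Pow(40105, Rational(1, 2)))) ≈ -4.2410e+5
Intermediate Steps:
F = 6 (F = Mul(-3, Add(0, -2)) = Mul(-3, -2) = 6)
Function('q')(L, M) = Pow(Add(6, Mul(-1, Pow(Add(Pow(L, 2), Pow(M, 2)), Rational(1, 2)))), 2) (Function('q')(L, M) = Pow(Add(Mul(-1, Pow(Add(Pow(L, 2), Pow(M, 2)), Rational(1, 2))), 6), 2) = Pow(Add(6, Mul(-1, Pow(Add(Pow(L, 2), Pow(M, 2)), Rational(1, 2)))), 2))
Add(-70328, Mul(-1, Function('q')(504, -327))) = Add(-70328, Mul(-1, Pow(Add(-6, Pow(Add(Pow(504, 2), Pow(-327, 2)), Rational(1, 2))), 2))) = Add(-70328, Mul(-1, Pow(Add(-6, Pow(Add(254016, 106929), Rational(1, 2))), 2))) = Add(-70328, Mul(-1, Pow(Add(-6, Pow(360945, Rational(1, 2))), 2))) = Add(-70328, Mul(-1, Pow(Add(-6, Mul(3, Pow(40105, Rational(1, 2)))), 2)))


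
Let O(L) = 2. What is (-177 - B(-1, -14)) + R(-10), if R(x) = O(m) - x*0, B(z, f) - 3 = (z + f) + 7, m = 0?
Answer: -170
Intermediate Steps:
B(z, f) = 10 + f + z (B(z, f) = 3 + ((z + f) + 7) = 3 + ((f + z) + 7) = 3 + (7 + f + z) = 10 + f + z)
R(x) = 2 (R(x) = 2 - x*0 = 2 - 1*0 = 2 + 0 = 2)
(-177 - B(-1, -14)) + R(-10) = (-177 - (10 - 14 - 1)) + 2 = (-177 - 1*(-5)) + 2 = (-177 + 5) + 2 = -172 + 2 = -170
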